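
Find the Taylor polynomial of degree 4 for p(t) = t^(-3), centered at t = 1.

15*(t - 1)^4 - 10*(t - 1)^3 + 6*(t - 1)^2 - 3*(t - 1) + 1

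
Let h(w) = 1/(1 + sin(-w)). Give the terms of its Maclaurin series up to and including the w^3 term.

Plug the Maclaurin series of the inner function into that of the outer and collect terms.
h(0) = 1
h′(0) = 1
h′′(0) = 2
h′′′(0) = 5
Dividing each by k! gives the coefficients c_0, ..., c_3.

5*w^3/6 + w^2 + w + 1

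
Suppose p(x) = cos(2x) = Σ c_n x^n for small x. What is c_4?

p(0) = 1
p′(0) = 0
p′′(0) = -4
p′′′(0) = 0
p^(4)(0) = 16
So c_4 = p^(4)(0)/4! = 2/3.

2/3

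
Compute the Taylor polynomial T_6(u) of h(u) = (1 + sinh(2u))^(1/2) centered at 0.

-2401*u^6/720 + 241*u^5/120 - 31*u^4/24 + 7*u^3/6 - u^2/2 + u + 1

Plug the Maclaurin series of the inner function into that of the outer and collect terms.
[u^0] = 1;  [u^1] = 1;  [u^2] = -1/2;  [u^3] = 7/6;  [u^4] = -31/24;  [u^5] = 241/120;  [u^6] = -2401/720.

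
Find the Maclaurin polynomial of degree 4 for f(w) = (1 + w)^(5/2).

[w^0] = 1;  [w^1] = 5/2;  [w^2] = 15/8;  [w^3] = 5/16;  [w^4] = -5/128.

-5*w^4/128 + 5*w^3/16 + 15*w^2/8 + 5*w/2 + 1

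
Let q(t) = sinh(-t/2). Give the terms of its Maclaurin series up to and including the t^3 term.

-t^3/48 - t/2

Apply the Taylor formula c_k = f^(k)(a)/k!.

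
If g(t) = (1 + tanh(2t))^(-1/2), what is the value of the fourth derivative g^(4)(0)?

Substitute the inner expansion into the outer series and collect powers.
The coefficient of t^4 in the expansion is 3/8, so g^(4)(0) = 4! * (3/8) = 9.

9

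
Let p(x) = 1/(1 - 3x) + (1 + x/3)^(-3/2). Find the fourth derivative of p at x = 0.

93347/48

Add the two expansions coefficient-wise.
The coefficient of x^4 in the expansion is 93347/1152, so p^(4)(0) = 4! * (93347/1152) = 93347/48.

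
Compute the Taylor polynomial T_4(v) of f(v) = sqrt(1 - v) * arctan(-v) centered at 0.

-5*v^4/48 + 11*v^3/24 + v^2/2 - v

Write out both Maclaurin series and multiply, keeping only the needed powers.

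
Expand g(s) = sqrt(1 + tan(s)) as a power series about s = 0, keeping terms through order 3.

11*s^3/48 - s^2/8 + s/2 + 1

Plug the Maclaurin series of the inner function into that of the outer and collect terms.
[s^0] = 1;  [s^1] = 1/2;  [s^2] = -1/8;  [s^3] = 11/48.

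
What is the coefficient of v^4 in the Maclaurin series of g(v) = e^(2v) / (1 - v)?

Take the Cauchy product of the two expansions.

7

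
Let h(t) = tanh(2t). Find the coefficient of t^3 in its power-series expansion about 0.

Compute the successive derivatives at the expansion point and divide by k!.
h(0) = 0
h′(0) = 2
h′′(0) = 0
h′′′(0) = -16
So c_3 = h′′′(0)/3! = -8/3.

-8/3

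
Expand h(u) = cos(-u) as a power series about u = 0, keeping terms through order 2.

[u^0] = 1;  [u^1] = 0;  [u^2] = -1/2.

1 - u^2/2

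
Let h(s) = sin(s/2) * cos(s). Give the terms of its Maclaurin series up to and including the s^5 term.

121*s^5/3840 - 13*s^3/48 + s/2

Multiply the two series term by term and collect like powers.
h(0) = 0
h′(0) = 1/2
h′′(0) = 0
h′′′(0) = -13/8
h^(4)(0) = 0
h^(5)(0) = 121/32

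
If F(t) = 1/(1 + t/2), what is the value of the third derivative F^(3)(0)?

From the series, [t^3] F = -1/8; multiply by 3! = 6 to get -3/4.

-3/4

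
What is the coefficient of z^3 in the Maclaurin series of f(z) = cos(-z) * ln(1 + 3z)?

15/2

Expand each factor separately, then convolve coefficients.
f(0) = 0
f′(0) = 3
f′′(0) = -9
f′′′(0) = 45
Dividing each by k! gives the coefficients c_0, ..., c_3.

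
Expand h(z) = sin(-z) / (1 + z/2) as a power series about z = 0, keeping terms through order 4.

Expand each factor separately, then convolve coefficients.
h(0) = 0
h′(0) = -1
h′′(0) = 1
h′′′(0) = -1/2
h^(4)(0) = 1
Then c_k = h^(k)(0)/k! gives each Taylor coefficient.

z^4/24 - z^3/12 + z^2/2 - z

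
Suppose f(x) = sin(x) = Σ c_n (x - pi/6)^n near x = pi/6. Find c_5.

sqrt(3)/240

f(pi/6) = 1/2
f′(pi/6) = sqrt(3)/2
f′′(pi/6) = -1/2
f′′′(pi/6) = -sqrt(3)/2
f^(4)(pi/6) = 1/2
f^(5)(pi/6) = sqrt(3)/2
Dividing each by k! gives the coefficients c_0, ..., c_5.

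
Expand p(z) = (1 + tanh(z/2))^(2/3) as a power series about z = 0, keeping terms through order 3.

-7*z^3/324 - z^2/36 + z/3 + 1

Let u equal the inner series; expand the outer function in u and truncate.
[z^0] = 1;  [z^1] = 1/3;  [z^2] = -1/36;  [z^3] = -7/324.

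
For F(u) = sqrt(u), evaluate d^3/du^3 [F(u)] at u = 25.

Differentiate repeatedly and evaluate at the center.
The coefficient of (u - 25)^3 in the expansion is 1/50000, so F′′′(25) = 3! * (1/50000) = 3/25000.

3/25000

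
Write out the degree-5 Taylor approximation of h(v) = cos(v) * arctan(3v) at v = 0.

Write out both Maclaurin series and multiply, keeping only the needed powers.
h(0) = 0
h′(0) = 3
h′′(0) = 0
h′′′(0) = -63
h^(4)(0) = 0
h^(5)(0) = 6387

2129*v^5/40 - 21*v^3/2 + 3*v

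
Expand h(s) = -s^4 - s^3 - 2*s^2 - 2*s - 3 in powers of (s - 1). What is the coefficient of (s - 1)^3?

-5

h(1) = -9
h′(1) = -13
h′′(1) = -22
h′′′(1) = -30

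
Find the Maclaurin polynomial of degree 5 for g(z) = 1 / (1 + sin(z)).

-61*z^5/120 + 2*z^4/3 - 5*z^3/6 + z^2 - z + 1

Write 1/(1+u) = 1 - u + u^2 - u^3 + ... and substitute the series for u.
g(0) = 1
g′(0) = -1
g′′(0) = 2
g′′′(0) = -5
g^(4)(0) = 16
g^(5)(0) = -61
The Taylor polynomial is Σ g^(k)(0)/k! · z^k.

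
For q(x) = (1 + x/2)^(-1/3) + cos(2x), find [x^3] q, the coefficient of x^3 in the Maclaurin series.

-7/324

Expand each term separately and add.
[x^0] = 2;  [x^1] = -1/6;  [x^2] = -35/18;  [x^3] = -7/324.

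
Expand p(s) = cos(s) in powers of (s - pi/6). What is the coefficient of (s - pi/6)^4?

sqrt(3)/48

p(pi/6) = sqrt(3)/2
p′(pi/6) = -1/2
p′′(pi/6) = -sqrt(3)/2
p′′′(pi/6) = 1/2
p^(4)(pi/6) = sqrt(3)/2
So c_4 = p^(4)(pi/6)/4! = sqrt(3)/48.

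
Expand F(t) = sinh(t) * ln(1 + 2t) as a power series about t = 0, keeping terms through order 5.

Write out both Maclaurin series and multiply, keeping only the needed powers.
[t^0] = 0;  [t^1] = 0;  [t^2] = 2;  [t^3] = -2;  [t^4] = 3;  [t^5] = -13/3.

-13*t^5/3 + 3*t^4 - 2*t^3 + 2*t^2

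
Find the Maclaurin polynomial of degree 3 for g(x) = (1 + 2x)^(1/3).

40*x^3/81 - 4*x^2/9 + 2*x/3 + 1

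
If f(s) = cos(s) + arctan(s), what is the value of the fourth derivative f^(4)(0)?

1

Add the two expansions coefficient-wise.
From the series, [s^4] f = 1/24; multiply by 4! = 24 to get 1.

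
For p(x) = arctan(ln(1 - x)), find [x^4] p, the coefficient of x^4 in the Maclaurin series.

Let u equal the inner series; expand the outer function in u and truncate.
[x^0] = 0;  [x^1] = -1;  [x^2] = -1/2;  [x^3] = 0;  [x^4] = 1/4.

1/4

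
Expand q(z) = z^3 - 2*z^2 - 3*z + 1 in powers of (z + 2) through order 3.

(z + 2)^3 - 8*(z + 2)^2 + 17*(z + 2) - 9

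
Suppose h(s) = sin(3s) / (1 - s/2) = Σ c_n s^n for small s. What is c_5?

Multiply the two series term by term and collect like powers.
h(0) = 0
h′(0) = 3
h′′(0) = 3
h′′′(0) = -45/2
h^(4)(0) = -45
h^(5)(0) = 261/2

87/80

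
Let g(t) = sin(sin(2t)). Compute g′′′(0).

Plug the Maclaurin series of the inner function into that of the outer and collect terms.
The coefficient of t^3 in the expansion is -8/3, so g′′′(0) = 3! * (-8/3) = -16.

-16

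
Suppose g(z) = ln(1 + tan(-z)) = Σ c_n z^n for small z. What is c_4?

-7/12

Substitute the inner expansion into the outer series and collect powers.
g(0) = 0
g′(0) = -1
g′′(0) = -1
g′′′(0) = -4
g^(4)(0) = -14
So c_4 = g^(4)(0)/4! = -7/12.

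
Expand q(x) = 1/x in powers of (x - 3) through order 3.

-(x - 3)^3/81 + (x - 3)^2/27 - (x - 3)/9 + 1/3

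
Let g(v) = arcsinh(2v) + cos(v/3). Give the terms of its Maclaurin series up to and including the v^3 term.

-4*v^3/3 - v^2/18 + 2*v + 1

Add the two expansions coefficient-wise.
g(0) = 1
g′(0) = 2
g′′(0) = -1/9
g′′′(0) = -8
Dividing each by k! gives the coefficients c_0, ..., c_3.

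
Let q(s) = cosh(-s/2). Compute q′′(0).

From the series, [s^2] q = 1/8; multiply by 2! = 2 to get 1/4.

1/4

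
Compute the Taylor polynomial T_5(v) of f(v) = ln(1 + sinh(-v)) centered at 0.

Substitute the inner expansion into the outer series and collect powers.
[v^0] = 0;  [v^1] = -1;  [v^2] = -1/2;  [v^3] = -1/2;  [v^4] = -5/12;  [v^5] = -3/8.

-3*v^5/8 - 5*v^4/12 - v^3/2 - v^2/2 - v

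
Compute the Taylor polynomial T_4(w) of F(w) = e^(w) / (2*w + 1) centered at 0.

Multiply the numerator's expansion by the denominator's geometric series.
[w^0] = 1;  [w^1] = -1;  [w^2] = 5/2;  [w^3] = -29/6;  [w^4] = 233/24.

233*w^4/24 - 29*w^3/6 + 5*w^2/2 - w + 1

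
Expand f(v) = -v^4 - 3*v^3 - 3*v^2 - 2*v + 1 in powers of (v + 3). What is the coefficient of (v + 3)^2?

Differentiate repeatedly and evaluate at the center.
f(-3) = -20
f′(-3) = 43
f′′(-3) = -60
So c_2 = f′′(-3)/2! = -30.

-30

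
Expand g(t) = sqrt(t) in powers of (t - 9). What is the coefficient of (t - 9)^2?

[(t - 9)^0] = 3;  [(t - 9)^1] = 1/6;  [(t - 9)^2] = -1/216.

-1/216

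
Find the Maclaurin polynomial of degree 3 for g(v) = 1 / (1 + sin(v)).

-5*v^3/6 + v^2 - v + 1

Expand as Σ (-1)^k u^k with u equal to the inner function's series.
g(0) = 1
g′(0) = -1
g′′(0) = 2
g′′′(0) = -5
Dividing each by k! gives the coefficients c_0, ..., c_3.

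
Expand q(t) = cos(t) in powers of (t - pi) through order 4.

-(t - pi)^4/24 + (t - pi)^2/2 - 1

Compute the successive derivatives at the expansion point and divide by k!.
[(t - pi)^0] = -1;  [(t - pi)^1] = 0;  [(t - pi)^2] = 1/2;  [(t - pi)^3] = 0;  [(t - pi)^4] = -1/24.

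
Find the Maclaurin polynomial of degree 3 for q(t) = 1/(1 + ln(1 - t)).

Plug the Maclaurin series of the inner function into that of the outer and collect terms.
[t^0] = 1;  [t^1] = 1;  [t^2] = 3/2;  [t^3] = 7/3.

7*t^3/3 + 3*t^2/2 + t + 1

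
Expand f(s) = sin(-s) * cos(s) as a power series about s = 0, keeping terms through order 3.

2*s^3/3 - s

Multiply the two series term by term and collect like powers.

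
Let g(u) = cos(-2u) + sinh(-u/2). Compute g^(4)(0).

16

Expand each term separately and add.
The coefficient of u^4 in the expansion is 2/3, so g^(4)(0) = 4! * (2/3) = 16.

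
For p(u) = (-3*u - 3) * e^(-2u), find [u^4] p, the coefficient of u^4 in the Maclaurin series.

2

Multiply each power in the prefactor through the base expansion.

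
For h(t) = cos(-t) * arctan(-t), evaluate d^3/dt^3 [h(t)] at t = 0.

5

Expand each factor separately, then convolve coefficients.
The coefficient of t^3 in the expansion is 5/6, so h′′′(0) = 3! * (5/6) = 5.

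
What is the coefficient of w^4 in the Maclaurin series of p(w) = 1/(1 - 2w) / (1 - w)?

Expand each factor separately, then convolve coefficients.
So c_4 = p^(4)(0)/4! = 31.

31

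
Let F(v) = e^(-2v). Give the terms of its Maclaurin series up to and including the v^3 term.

-4*v^3/3 + 2*v^2 - 2*v + 1

Differentiate repeatedly and evaluate at the center.
[v^0] = 1;  [v^1] = -2;  [v^2] = 2;  [v^3] = -4/3.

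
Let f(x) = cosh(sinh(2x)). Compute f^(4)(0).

80

Let u equal the inner series; expand the outer function in u and truncate.
The coefficient of x^4 in the expansion is 10/3, so f^(4)(0) = 4! * (10/3) = 80.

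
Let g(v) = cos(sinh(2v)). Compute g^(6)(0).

Let u equal the inner series; expand the outer function in u and truncate.
The coefficient of v^6 in the expansion is 4/15, so g^(6)(0) = 6! * (4/15) = 192.

192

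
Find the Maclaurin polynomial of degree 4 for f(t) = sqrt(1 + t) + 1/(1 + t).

123*t^4/128 - 15*t^3/16 + 7*t^2/8 - t/2 + 2

Add the two expansions coefficient-wise.
f(0) = 2
f′(0) = -1/2
f′′(0) = 7/4
f′′′(0) = -45/8
f^(4)(0) = 369/16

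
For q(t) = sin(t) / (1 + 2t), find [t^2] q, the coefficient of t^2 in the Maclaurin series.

Expand each factor separately, then convolve coefficients.
[t^0] = 0;  [t^1] = 1;  [t^2] = -2.
So c_2 = q′′(0)/2! = -2.

-2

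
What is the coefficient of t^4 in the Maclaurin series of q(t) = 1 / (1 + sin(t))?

2/3

Expand as Σ (-1)^k u^k with u equal to the inner function's series.
q(0) = 1
q′(0) = -1
q′′(0) = 2
q′′′(0) = -5
q^(4)(0) = 16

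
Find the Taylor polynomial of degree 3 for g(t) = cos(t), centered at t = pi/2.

(t - pi/2)^3/6 - (t - pi/2)

Differentiate repeatedly and evaluate at the center.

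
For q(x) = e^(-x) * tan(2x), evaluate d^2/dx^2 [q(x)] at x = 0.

-4

Multiply the two series term by term and collect like powers.
From the series, [x^2] q = -2; multiply by 2! = 2 to get -4.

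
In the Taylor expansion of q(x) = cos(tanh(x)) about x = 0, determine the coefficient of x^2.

Plug the Maclaurin series of the inner function into that of the outer and collect terms.
[x^0] = 1;  [x^1] = 0;  [x^2] = -1/2.

-1/2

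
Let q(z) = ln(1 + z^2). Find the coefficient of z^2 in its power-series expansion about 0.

q(0) = 0
q′(0) = 0
q′′(0) = 2
Then c_k = q^(k)(0)/k! gives each Taylor coefficient.

1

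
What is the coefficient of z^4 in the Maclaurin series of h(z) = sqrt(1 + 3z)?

-405/128

[z^0] = 1;  [z^1] = 3/2;  [z^2] = -9/8;  [z^3] = 27/16;  [z^4] = -405/128.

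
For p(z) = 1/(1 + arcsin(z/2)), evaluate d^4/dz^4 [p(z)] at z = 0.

2

Compose series: expand the inner function first, then feed it into the outer expansion.
From the series, [z^4] p = 1/12; multiply by 4! = 24 to get 2.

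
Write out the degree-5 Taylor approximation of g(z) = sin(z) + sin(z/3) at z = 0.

Add the two expansions coefficient-wise.
g(0) = 0
g′(0) = 4/3
g′′(0) = 0
g′′′(0) = -28/27
g^(4)(0) = 0
g^(5)(0) = 244/243
The Taylor polynomial is Σ g^(k)(0)/k! · z^k.

61*z^5/7290 - 14*z^3/81 + 4*z/3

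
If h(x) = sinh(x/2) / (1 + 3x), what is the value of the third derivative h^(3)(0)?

217/8

Multiply the two series term by term and collect like powers.
From the series, [x^3] h = 217/48; multiply by 3! = 6 to get 217/8.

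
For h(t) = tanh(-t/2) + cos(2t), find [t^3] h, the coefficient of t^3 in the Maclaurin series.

Add the two expansions coefficient-wise.
h(0) = 1
h′(0) = -1/2
h′′(0) = -4
h′′′(0) = 1/4

1/24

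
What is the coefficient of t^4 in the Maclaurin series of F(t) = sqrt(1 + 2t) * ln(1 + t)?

Expand each factor separately, then convolve coefficients.
F(0) = 0
F′(0) = 1
F′′(0) = 1
F′′′(0) = -4
F^(4)(0) = 20
So c_4 = F^(4)(0)/4! = 5/6.

5/6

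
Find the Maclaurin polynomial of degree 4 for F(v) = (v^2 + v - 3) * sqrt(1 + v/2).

-33*v^4/2048 + 25*v^3/128 + 43*v^2/32 + v/4 - 3

Multiply each power in the prefactor through the base expansion.
[v^0] = -3;  [v^1] = 1/4;  [v^2] = 43/32;  [v^3] = 25/128;  [v^4] = -33/2048.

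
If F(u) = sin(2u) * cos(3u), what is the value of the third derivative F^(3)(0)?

Write out both Maclaurin series and multiply, keeping only the needed powers.
From the series, [u^3] F = -31/3; multiply by 3! = 6 to get -62.

-62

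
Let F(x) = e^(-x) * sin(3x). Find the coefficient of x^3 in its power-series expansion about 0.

Take the Cauchy product of the two expansions.
[x^0] = 0;  [x^1] = 3;  [x^2] = -3;  [x^3] = -3.
So c_3 = F′′′(0)/3! = -3.

-3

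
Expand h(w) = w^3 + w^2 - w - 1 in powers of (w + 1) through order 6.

(w + 1)^3 - 2*(w + 1)^2

h(-1) = 0
h′(-1) = 0
h′′(-1) = -4
h′′′(-1) = 6
h^(4)(-1) = 0
h^(5)(-1) = 0
h^(6)(-1) = 0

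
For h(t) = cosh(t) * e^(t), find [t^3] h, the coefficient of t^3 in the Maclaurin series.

2/3

Take the Cauchy product of the two expansions.
So c_3 = h′′′(0)/3! = 2/3.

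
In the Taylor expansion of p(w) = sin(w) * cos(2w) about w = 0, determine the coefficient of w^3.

-13/6

Write out both Maclaurin series and multiply, keeping only the needed powers.
So c_3 = p′′′(0)/3! = -13/6.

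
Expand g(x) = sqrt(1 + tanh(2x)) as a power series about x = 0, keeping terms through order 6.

Plug the Maclaurin series of the inner function into that of the outer and collect terms.

-721*x^6/720 + 121*x^5/120 + 17*x^4/24 - 5*x^3/6 - x^2/2 + x + 1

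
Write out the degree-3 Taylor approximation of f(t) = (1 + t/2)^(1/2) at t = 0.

t^3/128 - t^2/32 + t/4 + 1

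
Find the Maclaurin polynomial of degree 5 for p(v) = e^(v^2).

v^4/2 + v^2 + 1

[v^0] = 1;  [v^1] = 0;  [v^2] = 1;  [v^3] = 0;  [v^4] = 1/2;  [v^5] = 0.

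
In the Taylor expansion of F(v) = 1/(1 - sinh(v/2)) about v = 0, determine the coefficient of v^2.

1/4

Compose series: expand the inner function first, then feed it into the outer expansion.
F(0) = 1
F′(0) = 1/2
F′′(0) = 1/2
Dividing each by k! gives the coefficients c_0, ..., c_2.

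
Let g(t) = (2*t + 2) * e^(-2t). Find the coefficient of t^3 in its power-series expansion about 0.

Distribute the polynomial across the series and collect like powers.
g(0) = 2
g′(0) = -2
g′′(0) = 0
g′′′(0) = 8
So c_3 = g′′′(0)/3! = 4/3.

4/3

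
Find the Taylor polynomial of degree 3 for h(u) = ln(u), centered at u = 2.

(u - 2)^3/24 - (u - 2)^2/8 + (u - 2)/2 + ln(2)

h(2) = ln(2)
h′(2) = 1/2
h′′(2) = -1/4
h′′′(2) = 1/4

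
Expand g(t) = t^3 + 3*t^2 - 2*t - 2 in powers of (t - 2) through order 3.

g(2) = 14
g′(2) = 22
g′′(2) = 18
g′′′(2) = 6

(t - 2)^3 + 9*(t - 2)^2 + 22*(t - 2) + 14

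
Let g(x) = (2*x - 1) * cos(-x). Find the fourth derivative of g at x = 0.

-1

Multiply each power in the prefactor through the base expansion.
The coefficient of x^4 in the expansion is -1/24, so g^(4)(0) = 4! * (-1/24) = -1.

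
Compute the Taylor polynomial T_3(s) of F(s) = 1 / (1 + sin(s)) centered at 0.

-5*s^3/6 + s^2 - s + 1

Use the geometric series for the reciprocal, then substitute.
[s^0] = 1;  [s^1] = -1;  [s^2] = 1;  [s^3] = -5/6.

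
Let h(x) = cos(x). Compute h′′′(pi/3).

The coefficient of (x - pi/3)^3 in the expansion is sqrt(3)/12, so h′′′(pi/3) = 3! * (sqrt(3)/12) = sqrt(3)/2.

sqrt(3)/2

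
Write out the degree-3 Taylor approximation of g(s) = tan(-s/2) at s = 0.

-s^3/24 - s/2

[s^0] = 0;  [s^1] = -1/2;  [s^2] = 0;  [s^3] = -1/24.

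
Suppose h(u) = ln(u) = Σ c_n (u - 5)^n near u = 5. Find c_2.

-1/50

h(5) = ln(5)
h′(5) = 1/5
h′′(5) = -1/25
So c_2 = h′′(5)/2! = -1/50.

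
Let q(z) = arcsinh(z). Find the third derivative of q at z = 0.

From the series, [z^3] q = -1/6; multiply by 3! = 6 to get -1.

-1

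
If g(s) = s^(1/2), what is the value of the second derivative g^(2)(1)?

-1/4

Apply the Taylor formula c_k = f^(k)(a)/k!.
The coefficient of (s - 1)^2 in the expansion is -1/8, so g′′(1) = 2! * (-1/8) = -1/4.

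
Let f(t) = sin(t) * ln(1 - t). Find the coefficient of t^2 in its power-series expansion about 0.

Expand each factor separately, then convolve coefficients.
f(0) = 0
f′(0) = 0
f′′(0) = -2
Then c_k = f^(k)(0)/k! gives each Taylor coefficient.

-1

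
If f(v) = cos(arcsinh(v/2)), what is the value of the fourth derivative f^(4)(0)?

5/16

Substitute the inner expansion into the outer series and collect powers.
The coefficient of v^4 in the expansion is 5/384, so f^(4)(0) = 4! * (5/384) = 5/16.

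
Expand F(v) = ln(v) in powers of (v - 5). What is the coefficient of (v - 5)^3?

1/375

F(5) = ln(5)
F′(5) = 1/5
F′′(5) = -1/25
F′′′(5) = 2/125
So c_3 = F′′′(5)/3! = 1/375.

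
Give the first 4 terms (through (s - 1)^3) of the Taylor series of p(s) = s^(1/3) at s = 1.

p(1) = 1
p′(1) = 1/3
p′′(1) = -2/9
p′′′(1) = 10/27
Then c_k = p^(k)(1)/k! gives each Taylor coefficient.

5*(s - 1)^3/81 - (s - 1)^2/9 + (s - 1)/3 + 1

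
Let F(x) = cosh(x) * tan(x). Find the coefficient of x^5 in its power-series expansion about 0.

Multiply the two series term by term and collect like powers.
F(0) = 0
F′(0) = 1
F′′(0) = 0
F′′′(0) = 5
F^(4)(0) = 0
F^(5)(0) = 41
So c_5 = F^(5)(0)/5! = 41/120.

41/120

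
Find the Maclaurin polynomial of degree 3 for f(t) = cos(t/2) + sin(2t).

Combine the two series term by term.
f(0) = 1
f′(0) = 2
f′′(0) = -1/4
f′′′(0) = -8
Dividing each by k! gives the coefficients c_0, ..., c_3.

-4*t^3/3 - t^2/8 + 2*t + 1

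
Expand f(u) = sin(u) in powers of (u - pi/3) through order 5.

(u - pi/3)^5/240 + sqrt(3)*(u - pi/3)^4/48 - (u - pi/3)^3/12 - sqrt(3)*(u - pi/3)^2/4 + (u - pi/3)/2 + sqrt(3)/2

Apply the Taylor formula c_k = f^(k)(a)/k!.
f(pi/3) = sqrt(3)/2
f′(pi/3) = 1/2
f′′(pi/3) = -sqrt(3)/2
f′′′(pi/3) = -1/2
f^(4)(pi/3) = sqrt(3)/2
f^(5)(pi/3) = 1/2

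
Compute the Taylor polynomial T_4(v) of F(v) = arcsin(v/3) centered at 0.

F(0) = 0
F′(0) = 1/3
F′′(0) = 0
F′′′(0) = 1/27
F^(4)(0) = 0
The Taylor polynomial is Σ F^(k)(0)/k! · v^k.

v^3/162 + v/3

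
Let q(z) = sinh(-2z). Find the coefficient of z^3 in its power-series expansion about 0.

-4/3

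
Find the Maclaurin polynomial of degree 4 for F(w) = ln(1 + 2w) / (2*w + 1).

-100*w^4/3 + 44*w^3/3 - 6*w^2 + 2*w

Expand 1/(denominator) as a geometric series and multiply by the numerator's series.
F(0) = 0
F′(0) = 2
F′′(0) = -12
F′′′(0) = 88
F^(4)(0) = -800
The Taylor polynomial is Σ F^(k)(0)/k! · w^k.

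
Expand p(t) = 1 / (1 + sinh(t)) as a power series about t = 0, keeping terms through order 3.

Write 1/(1+u) = 1 - u + u^2 - u^3 + ... and substitute the series for u.

-7*t^3/6 + t^2 - t + 1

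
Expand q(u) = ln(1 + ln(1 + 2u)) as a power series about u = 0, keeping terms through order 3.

28*u^3/3 - 4*u^2 + 2*u

Compose series: expand the inner function first, then feed it into the outer expansion.
q(0) = 0
q′(0) = 2
q′′(0) = -8
q′′′(0) = 56
Then c_k = q^(k)(0)/k! gives each Taylor coefficient.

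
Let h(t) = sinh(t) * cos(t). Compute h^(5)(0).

Expand each factor separately, then convolve coefficients.
From the series, [t^5] h = -1/30; multiply by 5! = 120 to get -4.

-4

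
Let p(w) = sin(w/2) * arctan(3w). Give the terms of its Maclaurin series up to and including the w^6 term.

Expand each factor separately, then convolve coefficients.

6269*w^6/256 - 73*w^4/16 + 3*w^2/2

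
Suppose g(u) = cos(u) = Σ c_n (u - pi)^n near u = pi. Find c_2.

1/2

Differentiate repeatedly and evaluate at the center.
g(pi) = -1
g′(pi) = 0
g′′(pi) = 1
So c_2 = g′′(pi)/2! = 1/2.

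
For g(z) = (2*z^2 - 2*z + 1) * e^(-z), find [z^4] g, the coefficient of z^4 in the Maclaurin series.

11/8

Distribute the polynomial across the series and collect like powers.
g(0) = 1
g′(0) = -3
g′′(0) = 9
g′′′(0) = -19
g^(4)(0) = 33
Dividing each by k! gives the coefficients c_0, ..., c_4.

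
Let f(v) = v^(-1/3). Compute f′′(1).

4/9

The coefficient of (v - 1)^2 in the expansion is 2/9, so f′′(1) = 2! * (2/9) = 4/9.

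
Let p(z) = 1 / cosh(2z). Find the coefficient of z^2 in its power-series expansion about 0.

-2

Invert the denominator's series and multiply.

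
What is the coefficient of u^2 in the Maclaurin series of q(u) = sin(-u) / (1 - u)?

Take the Cauchy product of the two expansions.
So c_2 = q′′(0)/2! = -1.

-1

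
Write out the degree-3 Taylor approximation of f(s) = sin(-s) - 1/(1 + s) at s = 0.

7*s^3/6 - s^2 - 1

Add the two expansions coefficient-wise.
f(0) = -1
f′(0) = 0
f′′(0) = -2
f′′′(0) = 7
The Taylor polynomial is Σ f^(k)(0)/k! · s^k.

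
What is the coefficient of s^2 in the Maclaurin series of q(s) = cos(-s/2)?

c_2 = q′′(0)/2! = -1/8.

-1/8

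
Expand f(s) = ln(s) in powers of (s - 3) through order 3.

(s - 3)^3/81 - (s - 3)^2/18 + (s - 3)/3 + ln(3)

[(s - 3)^0] = ln(3);  [(s - 3)^1] = 1/3;  [(s - 3)^2] = -1/18;  [(s - 3)^3] = 1/81.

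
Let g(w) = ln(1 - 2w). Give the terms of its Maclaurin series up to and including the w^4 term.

g(0) = 0
g′(0) = -2
g′′(0) = -4
g′′′(0) = -16
g^(4)(0) = -96

-4*w^4 - 8*w^3/3 - 2*w^2 - 2*w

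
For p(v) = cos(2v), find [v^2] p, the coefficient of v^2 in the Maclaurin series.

-2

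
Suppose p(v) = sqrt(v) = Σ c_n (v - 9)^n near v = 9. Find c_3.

c_3 = p′′′(9)/3! = 1/3888.

1/3888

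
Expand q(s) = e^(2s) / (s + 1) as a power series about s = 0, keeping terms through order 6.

Use 1/(1 - r) = Σ r^k on the denominator, then take the Cauchy product.
q(0) = 1
q′(0) = 1
q′′(0) = 2
q′′′(0) = 2
q^(4)(0) = 8
q^(5)(0) = -8
q^(6)(0) = 112
Dividing each by k! gives the coefficients c_0, ..., c_6.

7*s^6/45 - s^5/15 + s^4/3 + s^3/3 + s^2 + s + 1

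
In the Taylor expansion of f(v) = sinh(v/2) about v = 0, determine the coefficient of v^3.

1/48

f(0) = 0
f′(0) = 1/2
f′′(0) = 0
f′′′(0) = 1/8
So c_3 = f′′′(0)/3! = 1/48.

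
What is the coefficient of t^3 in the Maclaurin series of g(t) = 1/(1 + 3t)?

-27

Use the known series and substitute for the argument.
[t^0] = 1;  [t^1] = -3;  [t^2] = 9;  [t^3] = -27.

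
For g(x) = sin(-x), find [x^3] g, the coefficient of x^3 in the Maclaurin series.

Apply the Taylor formula c_k = f^(k)(a)/k!.

1/6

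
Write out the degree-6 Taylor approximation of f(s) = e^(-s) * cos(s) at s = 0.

s^5/30 - s^4/6 + s^3/3 - s + 1

Write out both Maclaurin series and multiply, keeping only the needed powers.
f(0) = 1
f′(0) = -1
f′′(0) = 0
f′′′(0) = 2
f^(4)(0) = -4
f^(5)(0) = 4
f^(6)(0) = 0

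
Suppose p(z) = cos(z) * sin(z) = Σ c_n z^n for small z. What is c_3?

Take the Cauchy product of the two expansions.
[z^0] = 0;  [z^1] = 1;  [z^2] = 0;  [z^3] = -2/3.

-2/3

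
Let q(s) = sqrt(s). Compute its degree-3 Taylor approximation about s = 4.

(s - 4)^3/512 - (s - 4)^2/64 + (s - 4)/4 + 2

Compute the successive derivatives at the expansion point and divide by k!.
[(s - 4)^0] = 2;  [(s - 4)^1] = 1/4;  [(s - 4)^2] = -1/64;  [(s - 4)^3] = 1/512.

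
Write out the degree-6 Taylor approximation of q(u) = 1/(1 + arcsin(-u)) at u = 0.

Substitute the inner expansion into the outer series and collect powers.

83*u^6/45 + 63*u^5/40 + 4*u^4/3 + 7*u^3/6 + u^2 + u + 1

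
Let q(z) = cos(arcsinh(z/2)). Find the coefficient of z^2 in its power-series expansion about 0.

-1/8

Substitute the inner expansion into the outer series and collect powers.
[z^0] = 1;  [z^1] = 0;  [z^2] = -1/8.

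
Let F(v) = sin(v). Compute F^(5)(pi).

-1

The coefficient of (v - pi)^5 in the expansion is -1/120, so F^(5)(pi) = 5! * (-1/120) = -1.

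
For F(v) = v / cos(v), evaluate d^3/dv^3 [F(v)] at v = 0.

Invert the denominator's series and multiply.
The coefficient of v^3 in the expansion is 1/2, so F′′′(0) = 3! * (1/2) = 3.

3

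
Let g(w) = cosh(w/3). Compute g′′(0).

1/9

From the series, [w^2] g = 1/18; multiply by 2! = 2 to get 1/9.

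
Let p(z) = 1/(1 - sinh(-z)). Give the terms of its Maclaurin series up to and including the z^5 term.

Compose series: expand the inner function first, then feed it into the outer expansion.

-181*z^5/120 + 4*z^4/3 - 7*z^3/6 + z^2 - z + 1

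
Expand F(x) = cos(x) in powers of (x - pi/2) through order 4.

(x - pi/2)^3/6 - (x - pi/2)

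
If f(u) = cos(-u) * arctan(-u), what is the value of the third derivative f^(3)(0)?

5

Take the Cauchy product of the two expansions.
From the series, [u^3] f = 5/6; multiply by 3! = 6 to get 5.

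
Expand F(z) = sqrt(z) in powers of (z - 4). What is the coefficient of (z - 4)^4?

-5/16384

Apply the Taylor formula c_k = f^(k)(a)/k!.
F(4) = 2
F′(4) = 1/4
F′′(4) = -1/32
F′′′(4) = 3/256
F^(4)(4) = -15/2048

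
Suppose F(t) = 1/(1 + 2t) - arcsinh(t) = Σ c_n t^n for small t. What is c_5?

-1283/40

Add the two expansions coefficient-wise.
So c_5 = F^(5)(0)/5! = -1283/40.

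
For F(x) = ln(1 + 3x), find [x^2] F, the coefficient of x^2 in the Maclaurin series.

Use the known series and substitute for the argument.
F(0) = 0
F′(0) = 3
F′′(0) = -9

-9/2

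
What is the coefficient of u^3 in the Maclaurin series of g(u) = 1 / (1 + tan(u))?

-4/3

Write 1/(1+u) = 1 - u + u^2 - u^3 + ... and substitute the series for u.
g(0) = 1
g′(0) = -1
g′′(0) = 2
g′′′(0) = -8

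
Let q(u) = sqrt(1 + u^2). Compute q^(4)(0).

From the series, [u^4] q = -1/8; multiply by 4! = 24 to get -3.

-3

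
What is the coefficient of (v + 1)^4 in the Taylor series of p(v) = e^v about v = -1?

c_4 = p^(4)(-1)/4! = e^(-1)/24.

e^(-1)/24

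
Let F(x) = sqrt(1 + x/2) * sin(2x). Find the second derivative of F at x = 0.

Multiply the two series term by term and collect like powers.
The coefficient of x^2 in the expansion is 1/2, so F′′(0) = 2! * (1/2) = 1.

1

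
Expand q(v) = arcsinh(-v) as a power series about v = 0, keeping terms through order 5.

-3*v^5/40 + v^3/6 - v

q(0) = 0
q′(0) = -1
q′′(0) = 0
q′′′(0) = 1
q^(4)(0) = 0
q^(5)(0) = -9
The Taylor polynomial is Σ q^(k)(0)/k! · v^k.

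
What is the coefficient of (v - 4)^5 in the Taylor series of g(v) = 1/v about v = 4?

-1/4096

Compute the successive derivatives at the expansion point and divide by k!.
So c_5 = g^(5)(4)/5! = -1/4096.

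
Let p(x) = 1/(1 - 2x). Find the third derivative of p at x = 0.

From the series, [x^3] p = 8; multiply by 3! = 6 to get 48.

48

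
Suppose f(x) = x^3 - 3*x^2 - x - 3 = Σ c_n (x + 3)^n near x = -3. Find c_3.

f(-3) = -54
f′(-3) = 44
f′′(-3) = -24
f′′′(-3) = 6

1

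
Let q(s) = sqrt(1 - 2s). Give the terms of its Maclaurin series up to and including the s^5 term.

-7*s^5/8 - 5*s^4/8 - s^3/2 - s^2/2 - s + 1

Differentiate repeatedly and evaluate at the center.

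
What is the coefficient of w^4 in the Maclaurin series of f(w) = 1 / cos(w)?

Write the quotient as an unknown series and match coefficients against numerator = denominator · series.
[w^0] = 1;  [w^1] = 0;  [w^2] = 1/2;  [w^3] = 0;  [w^4] = 5/24.
So c_4 = f^(4)(0)/4! = 5/24.

5/24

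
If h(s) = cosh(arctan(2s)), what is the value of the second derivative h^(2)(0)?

Substitute the inner expansion into the outer series and collect powers.
The coefficient of s^2 in the expansion is 2, so h′′(0) = 2! * (2) = 4.

4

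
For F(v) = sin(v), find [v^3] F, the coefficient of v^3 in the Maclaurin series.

Compute the successive derivatives at the expansion point and divide by k!.
F(0) = 0
F′(0) = 1
F′′(0) = 0
F′′′(0) = -1

-1/6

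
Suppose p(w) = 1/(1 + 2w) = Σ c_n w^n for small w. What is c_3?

-8

Compute the successive derivatives at the expansion point and divide by k!.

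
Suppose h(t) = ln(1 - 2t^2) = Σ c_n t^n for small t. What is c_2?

h(0) = 0
h′(0) = 0
h′′(0) = -4

-2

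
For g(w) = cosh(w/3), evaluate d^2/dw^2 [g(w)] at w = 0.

From the series, [w^2] g = 1/18; multiply by 2! = 2 to get 1/9.

1/9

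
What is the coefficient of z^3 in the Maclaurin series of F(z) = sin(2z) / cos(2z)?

Divide the numerator series by the denominator series (power-series long division).
So c_3 = F′′′(0)/3! = 8/3.

8/3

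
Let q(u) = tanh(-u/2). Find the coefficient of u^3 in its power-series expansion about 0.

q(0) = 0
q′(0) = -1/2
q′′(0) = 0
q′′′(0) = 1/4
Then c_k = q^(k)(0)/k! gives each Taylor coefficient.

1/24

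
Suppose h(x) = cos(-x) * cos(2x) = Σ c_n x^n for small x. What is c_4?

41/24

Expand each factor separately, then convolve coefficients.
h(0) = 1
h′(0) = 0
h′′(0) = -5
h′′′(0) = 0
h^(4)(0) = 41
So c_4 = h^(4)(0)/4! = 41/24.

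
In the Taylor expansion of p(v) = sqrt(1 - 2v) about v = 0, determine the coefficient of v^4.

-5/8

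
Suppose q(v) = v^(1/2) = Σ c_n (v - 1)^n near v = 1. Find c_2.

-1/8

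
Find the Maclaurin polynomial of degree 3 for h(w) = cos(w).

1 - w^2/2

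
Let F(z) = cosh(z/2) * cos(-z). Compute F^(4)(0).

Take the Cauchy product of the two expansions.
The coefficient of z^4 in the expansion is -7/384, so F^(4)(0) = 4! * (-7/384) = -7/16.

-7/16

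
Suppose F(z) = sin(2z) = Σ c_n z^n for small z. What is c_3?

[z^0] = 0;  [z^1] = 2;  [z^2] = 0;  [z^3] = -4/3.
So c_3 = F′′′(0)/3! = -4/3.

-4/3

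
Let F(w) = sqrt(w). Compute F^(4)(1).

-15/16

The coefficient of (w - 1)^4 in the expansion is -5/128, so F^(4)(1) = 4! * (-5/128) = -15/16.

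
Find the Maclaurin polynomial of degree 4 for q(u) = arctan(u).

q(0) = 0
q′(0) = 1
q′′(0) = 0
q′′′(0) = -2
q^(4)(0) = 0

-u^3/3 + u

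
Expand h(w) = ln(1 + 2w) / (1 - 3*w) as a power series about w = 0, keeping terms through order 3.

44*w^3/3 + 4*w^2 + 2*w

Use 1/(1 - r) = Σ r^k on the denominator, then take the Cauchy product.
h(0) = 0
h′(0) = 2
h′′(0) = 8
h′′′(0) = 88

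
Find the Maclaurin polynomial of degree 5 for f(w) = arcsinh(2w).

f(0) = 0
f′(0) = 2
f′′(0) = 0
f′′′(0) = -8
f^(4)(0) = 0
f^(5)(0) = 288
Dividing each by k! gives the coefficients c_0, ..., c_5.

12*w^5/5 - 4*w^3/3 + 2*w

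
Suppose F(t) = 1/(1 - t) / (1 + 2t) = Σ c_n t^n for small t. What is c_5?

-21

Expand each factor separately, then convolve coefficients.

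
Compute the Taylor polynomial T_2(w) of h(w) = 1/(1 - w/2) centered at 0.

w^2/4 + w/2 + 1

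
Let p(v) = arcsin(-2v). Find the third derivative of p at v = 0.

-8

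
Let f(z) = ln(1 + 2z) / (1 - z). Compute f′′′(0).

16

Expand 1/(denominator) as a geometric series and multiply by the numerator's series.
The coefficient of z^3 in the expansion is 8/3, so f′′′(0) = 3! * (8/3) = 16.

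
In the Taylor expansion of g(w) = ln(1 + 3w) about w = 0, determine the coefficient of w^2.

-9/2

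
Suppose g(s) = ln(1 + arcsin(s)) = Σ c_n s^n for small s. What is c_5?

53/120

Substitute the inner expansion into the outer series and collect powers.
[s^0] = 0;  [s^1] = 1;  [s^2] = -1/2;  [s^3] = 1/2;  [s^4] = -5/12;  [s^5] = 53/120.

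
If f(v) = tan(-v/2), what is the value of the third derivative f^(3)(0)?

-1/4

Use the known series and substitute for the argument.
The coefficient of v^3 in the expansion is -1/24, so f′′′(0) = 3! * (-1/24) = -1/4.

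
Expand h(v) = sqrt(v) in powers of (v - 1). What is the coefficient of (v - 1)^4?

-5/128

h(1) = 1
h′(1) = 1/2
h′′(1) = -1/4
h′′′(1) = 3/8
h^(4)(1) = -15/16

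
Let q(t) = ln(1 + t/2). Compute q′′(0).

-1/4

Compute the successive derivatives at the expansion point and divide by k!.
The coefficient of t^2 in the expansion is -1/8, so q′′(0) = 2! * (-1/8) = -1/4.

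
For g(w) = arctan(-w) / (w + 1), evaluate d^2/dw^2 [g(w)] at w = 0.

Expand 1/(denominator) as a geometric series and multiply by the numerator's series.
The coefficient of w^2 in the expansion is 1, so g′′(0) = 2! * (1) = 2.

2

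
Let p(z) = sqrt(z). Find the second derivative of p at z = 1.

From the series, [(z - 1)^2] p = -1/8; multiply by 2! = 2 to get -1/4.

-1/4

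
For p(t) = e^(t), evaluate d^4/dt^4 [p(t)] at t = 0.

The coefficient of t^4 in the expansion is 1/24, so p^(4)(0) = 4! * (1/24) = 1.

1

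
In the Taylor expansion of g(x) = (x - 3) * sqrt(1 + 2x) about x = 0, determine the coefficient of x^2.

5/2

Distribute the polynomial across the series and collect like powers.
g(0) = -3
g′(0) = -2
g′′(0) = 5
Then c_k = g^(k)(0)/k! gives each Taylor coefficient.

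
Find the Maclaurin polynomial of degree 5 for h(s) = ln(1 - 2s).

-32*s^5/5 - 4*s^4 - 8*s^3/3 - 2*s^2 - 2*s

Compute the successive derivatives at the expansion point and divide by k!.
[s^0] = 0;  [s^1] = -2;  [s^2] = -2;  [s^3] = -8/3;  [s^4] = -4;  [s^5] = -32/5.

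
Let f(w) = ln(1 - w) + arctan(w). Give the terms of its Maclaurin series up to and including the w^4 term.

Add the two expansions coefficient-wise.
f(0) = 0
f′(0) = 0
f′′(0) = -1
f′′′(0) = -4
f^(4)(0) = -6
Then c_k = f^(k)(0)/k! gives each Taylor coefficient.

-w^4/4 - 2*w^3/3 - w^2/2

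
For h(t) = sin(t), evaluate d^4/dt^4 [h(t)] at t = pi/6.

The coefficient of (t - pi/6)^4 in the expansion is 1/48, so h^(4)(pi/6) = 4! * (1/48) = 1/2.

1/2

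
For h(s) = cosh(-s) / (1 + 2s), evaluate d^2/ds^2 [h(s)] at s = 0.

9

Multiply the two series term by term and collect like powers.
The coefficient of s^2 in the expansion is 9/2, so h′′(0) = 2! * (9/2) = 9.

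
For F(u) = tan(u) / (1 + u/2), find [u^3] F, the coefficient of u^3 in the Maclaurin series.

7/12

Write out both Maclaurin series and multiply, keeping only the needed powers.
F(0) = 0
F′(0) = 1
F′′(0) = -1
F′′′(0) = 7/2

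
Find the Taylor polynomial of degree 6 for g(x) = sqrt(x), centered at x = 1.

g(1) = 1
g′(1) = 1/2
g′′(1) = -1/4
g′′′(1) = 3/8
g^(4)(1) = -15/16
g^(5)(1) = 105/32
g^(6)(1) = -945/64
Then c_k = g^(k)(1)/k! gives each Taylor coefficient.

-21*(x - 1)^6/1024 + 7*(x - 1)^5/256 - 5*(x - 1)^4/128 + (x - 1)^3/16 - (x - 1)^2/8 + (x - 1)/2 + 1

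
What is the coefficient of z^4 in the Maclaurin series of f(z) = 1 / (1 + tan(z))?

Use the geometric series for the reciprocal, then substitute.

5/3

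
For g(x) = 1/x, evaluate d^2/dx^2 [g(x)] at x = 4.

Compute the successive derivatives at the expansion point and divide by k!.
The coefficient of (x - 4)^2 in the expansion is 1/64, so g′′(4) = 2! * (1/64) = 1/32.

1/32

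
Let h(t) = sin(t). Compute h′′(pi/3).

-sqrt(3)/2

Use the known series and substitute for the argument.
The coefficient of (t - pi/3)^2 in the expansion is -sqrt(3)/4, so h′′(pi/3) = 2! * (-sqrt(3)/4) = -sqrt(3)/2.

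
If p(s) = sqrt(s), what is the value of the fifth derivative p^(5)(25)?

The coefficient of (s - 25)^5 in the expansion is 7/500000000, so p^(5)(25) = 5! * (7/500000000) = 21/12500000.

21/12500000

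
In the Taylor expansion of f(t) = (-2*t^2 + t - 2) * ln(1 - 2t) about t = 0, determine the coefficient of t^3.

Shift and add copies of the series according to the polynomial's terms.
[t^0] = 0;  [t^1] = 4;  [t^2] = 2;  [t^3] = 22/3.

22/3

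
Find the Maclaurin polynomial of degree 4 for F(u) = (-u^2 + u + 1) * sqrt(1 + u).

19*u^4/128 - 9*u^3/16 - 5*u^2/8 + 3*u/2 + 1

Distribute the polynomial across the series and collect like powers.
F(0) = 1
F′(0) = 3/2
F′′(0) = -5/4
F′′′(0) = -27/8
F^(4)(0) = 57/16
Dividing each by k! gives the coefficients c_0, ..., c_4.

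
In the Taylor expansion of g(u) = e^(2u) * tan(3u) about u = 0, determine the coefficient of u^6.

388/5

Multiply the two series term by term and collect like powers.
g(0) = 0
g′(0) = 3
g′′(0) = 12
g′′′(0) = 90
g^(4)(0) = 528
g^(5)(0) = 6288
g^(6)(0) = 55872
Dividing each by k! gives the coefficients c_0, ..., c_6.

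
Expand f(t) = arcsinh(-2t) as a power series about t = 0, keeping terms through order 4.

4*t^3/3 - 2*t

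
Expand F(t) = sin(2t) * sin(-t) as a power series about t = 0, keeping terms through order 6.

Multiply the two series term by term and collect like powers.
[t^0] = 0;  [t^1] = 0;  [t^2] = -2;  [t^3] = 0;  [t^4] = 5/3;  [t^5] = 0;  [t^6] = -91/180.

-91*t^6/180 + 5*t^4/3 - 2*t^2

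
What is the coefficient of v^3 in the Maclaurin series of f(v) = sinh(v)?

f(0) = 0
f′(0) = 1
f′′(0) = 0
f′′′(0) = 1

1/6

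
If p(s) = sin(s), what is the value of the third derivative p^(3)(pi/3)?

From the series, [(s - pi/3)^3] p = -1/12; multiply by 3! = 6 to get -1/2.

-1/2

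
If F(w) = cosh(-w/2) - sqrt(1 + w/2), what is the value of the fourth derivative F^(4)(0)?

Expand each term separately and add.
From the series, [w^4] F = 31/6144; multiply by 4! = 24 to get 31/256.

31/256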